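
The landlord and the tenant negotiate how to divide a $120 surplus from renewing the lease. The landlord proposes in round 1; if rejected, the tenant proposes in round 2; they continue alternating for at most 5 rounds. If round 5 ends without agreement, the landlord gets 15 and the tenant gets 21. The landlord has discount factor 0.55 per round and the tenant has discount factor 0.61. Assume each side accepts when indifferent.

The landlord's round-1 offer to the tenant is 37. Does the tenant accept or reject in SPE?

Reject

Round 5 (the landlord proposes): the tenant gets 21 if talks fail, so the landlord offers 21 and keeps 99.
Round 4 (the tenant proposes): the landlord can get 99 next round, worth 0.55 × 99 = 54.45 now; the tenant offers that and keeps 65.55.
Round 3 (the landlord proposes): the tenant can get 65.55 next round, worth 0.61 × 65.55 = 39.9855 now, so the landlord offers 39.9855, keeping 80.0145.
Round 2 (the tenant proposes): the landlord can get 80.0145 next round, worth 0.55 × 80.0145 = 44.007975 now; the tenant offers that and keeps 75.992025.
So by rejecting in round 1, the tenant gets 75.992025 next round, worth 0.61 × 75.992025 = 46.35513525 now.
Offer 37 < 46.35513525, so the tenant rejects.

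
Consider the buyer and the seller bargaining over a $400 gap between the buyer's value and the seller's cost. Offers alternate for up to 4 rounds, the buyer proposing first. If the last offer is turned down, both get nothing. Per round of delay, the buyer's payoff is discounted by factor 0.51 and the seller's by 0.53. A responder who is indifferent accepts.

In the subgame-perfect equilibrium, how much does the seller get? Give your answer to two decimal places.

161.18

Round 4 (the seller proposes): rejection yields 0 for the buyer; the seller offers 0 and keeps 400.
Round 3 (the buyer proposes): the seller can get 400 next round, worth 0.53 × 400 = 212 now; the buyer offers that and keeps 188.
Round 2 (the seller proposes): the buyer can get 188 next round, worth 0.51 × 188 = 95.88 now, so the seller offers 95.88, keeping 304.12.
Round 1 (the buyer proposes): the seller can get 304.12 next round, worth 0.53 × 304.12 = 161.1836 now. The buyer offers 161.1836 and keeps 400 − 161.1836 = 238.8164.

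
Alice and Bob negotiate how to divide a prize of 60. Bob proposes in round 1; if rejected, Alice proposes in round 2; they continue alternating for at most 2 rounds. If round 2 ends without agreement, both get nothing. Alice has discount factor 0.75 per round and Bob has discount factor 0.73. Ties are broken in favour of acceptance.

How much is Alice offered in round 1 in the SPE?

Round 2 (Alice proposes): Bob will accept anything ≥ 0, so Alice offers 0 and keeps 60.
Round 1 (Bob proposes): Alice can get 60 next round, worth 0.75 × 60 = 45 now. Bob offers 45 and keeps 60 − 45 = 15.

45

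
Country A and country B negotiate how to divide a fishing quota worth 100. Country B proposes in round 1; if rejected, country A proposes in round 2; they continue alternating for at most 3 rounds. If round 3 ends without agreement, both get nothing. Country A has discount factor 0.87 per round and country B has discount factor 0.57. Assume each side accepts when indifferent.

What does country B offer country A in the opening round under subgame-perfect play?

Round 3 (country B proposes): rejection yields 0 for country A; country B offers 0 and keeps 100.
Round 2 (country A proposes): country B can get 100 next round, worth 0.57 × 100 = 57 now, so country A offers 57, keeping 43.
Round 1 (country B proposes): country A can get 43 next round, worth 0.87 × 43 = 37.41 now. Country B offers 37.41 and keeps 100 − 37.41 = 62.59.

37.41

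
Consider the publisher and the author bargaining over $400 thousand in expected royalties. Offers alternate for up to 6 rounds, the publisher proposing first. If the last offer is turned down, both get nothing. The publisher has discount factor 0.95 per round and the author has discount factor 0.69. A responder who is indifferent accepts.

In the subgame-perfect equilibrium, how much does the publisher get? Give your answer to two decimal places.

258.56

By backward induction:
Round 6 (the author proposes): the publisher will accept anything ≥ 0, so the author offers 0 and keeps 400.
Round 5 (the publisher proposes): the author can get 400 next round, worth 0.69 × 400 = 276 now; the publisher offers that and keeps 124.
Round 4 (the author proposes): the publisher can get 124 next round, worth 0.95 × 124 = 117.8 now; the author offers that and keeps 282.2.
Round 3 (the publisher proposes): the author can get 282.2 next round, worth 0.69 × 282.2 = 194.718 now; the publisher offers that and keeps 205.282.
Round 2 (the author proposes): the publisher can get 205.282 next round, worth 0.95 × 205.282 = 195.0179 now, so the author offers 195.0179, keeping 204.9821.
Round 1 (the publisher proposes): the author can get 204.9821 next round, worth 0.69 × 204.9821 = 141.437649 now. The publisher offers 141.437649 and keeps 400 − 141.437649 = 258.562351.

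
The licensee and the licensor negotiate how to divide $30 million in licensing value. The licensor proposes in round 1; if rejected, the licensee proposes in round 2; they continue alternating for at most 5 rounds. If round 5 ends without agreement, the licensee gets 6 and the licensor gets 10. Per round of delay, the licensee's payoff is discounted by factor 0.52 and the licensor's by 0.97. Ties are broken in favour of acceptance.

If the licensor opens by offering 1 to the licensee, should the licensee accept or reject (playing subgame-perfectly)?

Reject

Round 5 (the licensor proposes): the licensee gets 6 if talks fail, so the licensor offers 6 and keeps 24.
Round 4 (the licensee proposes): the licensor can get 24 next round, worth 0.97 × 24 = 23.28 now. The licensee offers 23.28 and keeps 30 − 23.28 = 6.72.
Round 3 (the licensor proposes): the licensee can get 6.72 next round, worth 0.52 × 6.72 = 3.4944 now. The licensor offers 3.4944 and keeps 30 − 3.4944 = 26.5056.
Round 2 (the licensee proposes): the licensor can get 26.5056 next round, worth 0.97 × 26.5056 = 25.710432 now; the licensee offers that and keeps 4.289568.
So by rejecting in round 1, the licensee gets 4.289568 next round, worth 0.52 × 4.289568 = 2.23057536 now.
Offer 1 < 2.23057536, so the licensee rejects.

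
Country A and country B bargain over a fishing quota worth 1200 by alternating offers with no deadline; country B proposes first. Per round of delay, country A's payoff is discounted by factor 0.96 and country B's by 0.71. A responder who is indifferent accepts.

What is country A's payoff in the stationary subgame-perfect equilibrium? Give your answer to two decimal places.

1049.25

Let x be country B's share when country B proposes and y be country A's share when country A proposes.
Country A accepts iff offered ≥ 0.96·y, so x = 1200 − 0.96y. Symmetrically y = 1200 − 0.71x.
Substituting: x = 1200 − 0.96(1200 − 0.71x), giving x(1 − 0.71·0.96) = 1200(1 − 0.96).
So x = 1200 × 0.04 / 0.3184 ≈ 150.7538, and country A receives 1200 − x ≈ 1049.2462.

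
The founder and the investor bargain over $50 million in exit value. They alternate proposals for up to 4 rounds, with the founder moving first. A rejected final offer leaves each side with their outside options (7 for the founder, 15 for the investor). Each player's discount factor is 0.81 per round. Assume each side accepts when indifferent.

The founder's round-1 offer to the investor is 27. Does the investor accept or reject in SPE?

Reject

Round 4 (the investor proposes): the founder gets 7 if talks fail, so the investor offers 7 and keeps 43.
Round 3 (the founder proposes): the investor can get 43 next round, worth 0.81 × 43 = 34.83 now, so the founder offers 34.83, keeping 15.17.
Round 2 (the investor proposes): the founder can get 15.17 next round, worth 0.81 × 15.17 = 12.2877 now, so the investor offers 12.2877, keeping 37.7123.
So by rejecting in round 1, the investor gets 37.7123 next round, worth 0.81 × 37.7123 = 30.546963 now.
Offer 27 < 30.546963, so the investor rejects.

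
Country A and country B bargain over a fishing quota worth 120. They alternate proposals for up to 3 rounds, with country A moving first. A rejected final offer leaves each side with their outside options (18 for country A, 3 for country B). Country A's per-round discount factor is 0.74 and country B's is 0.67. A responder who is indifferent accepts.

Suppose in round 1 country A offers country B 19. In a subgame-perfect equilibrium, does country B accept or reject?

Work out country B's continuation value if the offer is rejected.
Round 3 (country A proposes): country B gets 3 if talks fail, so country A offers 3 and keeps 117.
Round 2 (country B proposes): country A can get 117 next round, worth 0.74 × 117 = 86.58 now, so country B offers 86.58, keeping 33.42.
So by rejecting in round 1, country B gets 33.42 next round, worth 0.67 × 33.42 = 22.3914 now.
Offer 19 < 22.3914, so country B rejects.

Reject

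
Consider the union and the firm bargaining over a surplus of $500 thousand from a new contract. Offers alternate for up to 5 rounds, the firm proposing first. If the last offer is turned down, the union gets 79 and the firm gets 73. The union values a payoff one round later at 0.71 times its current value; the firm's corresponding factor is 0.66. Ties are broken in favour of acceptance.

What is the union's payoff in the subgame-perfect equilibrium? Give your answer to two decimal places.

Round 5 (the firm proposes): the union gets 79 if talks fail, so the firm offers 79 and keeps 421.
Round 4 (the union proposes): the firm can get 421 next round, worth 0.66 × 421 = 277.86 now; the union offers that and keeps 222.14.
Round 3 (the firm proposes): the union can get 222.14 next round, worth 0.71 × 222.14 = 157.7194 now. The firm offers 157.7194 and keeps 500 − 157.7194 = 342.2806.
Round 2 (the union proposes): the firm can get 342.2806 next round, worth 0.66 × 342.2806 = 225.905196 now. The union offers 225.905196 and keeps 500 − 225.905196 = 274.094804.
Round 1 (the firm proposes): the union can get 274.094804 next round, worth 0.71 × 274.094804 = 194.60731084 now, so the firm offers 194.60731084, keeping 305.39268916.

194.61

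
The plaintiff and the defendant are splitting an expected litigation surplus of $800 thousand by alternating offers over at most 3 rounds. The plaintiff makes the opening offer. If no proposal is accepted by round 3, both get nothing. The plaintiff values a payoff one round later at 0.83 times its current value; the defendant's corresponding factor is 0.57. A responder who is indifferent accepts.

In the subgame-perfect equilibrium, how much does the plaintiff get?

Round 3 (the plaintiff proposes): the defendant will accept anything ≥ 0, so the plaintiff offers 0 and keeps 800.
Round 2 (the defendant proposes): the plaintiff can get 800 next round, worth 0.83 × 800 = 664 now. The defendant offers 664 and keeps 800 − 664 = 136.
Round 1 (the plaintiff proposes): the defendant can get 136 next round, worth 0.57 × 136 = 77.52 now; the plaintiff offers that and keeps 722.48.

722.48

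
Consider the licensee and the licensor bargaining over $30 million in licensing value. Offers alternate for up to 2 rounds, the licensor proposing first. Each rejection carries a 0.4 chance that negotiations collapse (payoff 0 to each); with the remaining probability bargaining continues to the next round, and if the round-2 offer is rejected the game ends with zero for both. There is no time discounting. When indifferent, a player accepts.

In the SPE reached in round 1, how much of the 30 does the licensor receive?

Round 2 (the licensee proposes): the licensor will accept anything ≥ 0, so the licensee offers 0 and keeps 30.
Round 1 (the licensor proposes): rejecting gives the licensee an expected 0.6 × 30 = 18; the licensor offers that and keeps 12.

12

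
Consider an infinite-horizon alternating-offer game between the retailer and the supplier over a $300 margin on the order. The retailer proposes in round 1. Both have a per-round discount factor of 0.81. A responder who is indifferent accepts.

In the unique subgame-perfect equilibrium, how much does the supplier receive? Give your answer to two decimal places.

134.25

Let x be the retailer's share when the retailer proposes and y be the supplier's share when the supplier proposes.
The supplier accepts iff offered ≥ 0.81·y, so x = 300 − 0.81y. Symmetrically y = 300 − 0.81x.
Substituting: x = 300 − 0.81(300 − 0.81x), giving x(1 − 0.81·0.81) = 300(1 − 0.81).
So x = 300 × 0.19 / 0.3439 ≈ 165.7459, and the supplier receives 300 − x ≈ 134.2541.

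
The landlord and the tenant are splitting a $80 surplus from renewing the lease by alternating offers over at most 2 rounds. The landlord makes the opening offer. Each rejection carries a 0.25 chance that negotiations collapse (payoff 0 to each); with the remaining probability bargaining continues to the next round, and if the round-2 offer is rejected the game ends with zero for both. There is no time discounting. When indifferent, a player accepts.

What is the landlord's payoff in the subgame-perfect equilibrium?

20

Round 2 (the tenant proposes): rejection yields 0 for the landlord; the tenant offers 0 and keeps 80.
Round 1 (the landlord proposes): rejecting gives the tenant an expected 0.75 × 80 = 60; the landlord offers that and keeps 20.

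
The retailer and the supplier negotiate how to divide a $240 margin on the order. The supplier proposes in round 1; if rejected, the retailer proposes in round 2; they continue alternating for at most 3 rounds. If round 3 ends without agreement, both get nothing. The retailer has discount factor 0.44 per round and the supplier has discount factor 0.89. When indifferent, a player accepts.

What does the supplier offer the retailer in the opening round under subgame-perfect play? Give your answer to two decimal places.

By backward induction:
Round 3 (the supplier proposes): the retailer will accept anything ≥ 0, so the supplier offers 0 and keeps 240.
Round 2 (the retailer proposes): the supplier can get 240 next round, worth 0.89 × 240 = 213.6 now. The retailer offers 213.6 and keeps 240 − 213.6 = 26.4.
Round 1 (the supplier proposes): the retailer can get 26.4 next round, worth 0.44 × 26.4 = 11.616 now. The supplier offers 11.616 and keeps 240 − 11.616 = 228.384.

11.62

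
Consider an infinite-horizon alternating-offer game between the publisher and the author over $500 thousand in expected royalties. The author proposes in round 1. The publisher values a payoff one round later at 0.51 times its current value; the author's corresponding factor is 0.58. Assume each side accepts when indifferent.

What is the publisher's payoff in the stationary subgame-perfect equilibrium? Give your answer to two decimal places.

In a stationary SPE each proposer offers the other exactly their discounted continuation value.
If the author keeps x when proposing and the publisher keeps y when proposing, then x = 500 − 0.51y and y = 500 − 0.58x.
Solving: x = 500(1 − 0.51) / (1 − 0.58·0.51) = 245 / 0.7042 ≈ 347.9125.
The publisher gets 500 − 347.9125 ≈ 152.0875.

152.09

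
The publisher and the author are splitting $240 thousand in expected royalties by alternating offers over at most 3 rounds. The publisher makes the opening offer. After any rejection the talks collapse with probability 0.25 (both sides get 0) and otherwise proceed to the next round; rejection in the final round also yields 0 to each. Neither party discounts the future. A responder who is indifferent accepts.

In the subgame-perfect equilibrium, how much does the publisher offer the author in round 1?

Round 3 (the publisher proposes): the author will accept anything ≥ 0, so the publisher offers 0 and keeps 240.
Round 2 (the author proposes): rejecting gives the publisher an expected 0.75 × 240 = 180. The author offers 180 and keeps 240 − 180 = 60.
Round 1 (the publisher proposes): rejecting gives the author an expected 0.75 × 60 = 45. The publisher offers 45 and keeps 240 − 45 = 195.

45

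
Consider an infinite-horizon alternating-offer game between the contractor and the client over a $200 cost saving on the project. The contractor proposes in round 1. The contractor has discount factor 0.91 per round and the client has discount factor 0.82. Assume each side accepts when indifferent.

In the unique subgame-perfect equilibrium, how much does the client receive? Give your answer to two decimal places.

58.16

In a stationary SPE each proposer offers the other exactly their discounted continuation value.
If the contractor keeps x when proposing and the client keeps y when proposing, then x = 200 − 0.82y and y = 200 − 0.91x.
Solving: x = 200(1 − 0.82) / (1 − 0.91·0.82) = 36 / 0.2538 ≈ 141.8440.
The client gets 200 − 141.8440 ≈ 58.1560.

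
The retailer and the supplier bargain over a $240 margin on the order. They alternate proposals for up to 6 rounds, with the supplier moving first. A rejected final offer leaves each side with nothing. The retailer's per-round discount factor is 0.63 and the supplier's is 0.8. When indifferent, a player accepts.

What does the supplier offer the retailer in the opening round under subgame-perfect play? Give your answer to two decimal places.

Solve by backward induction from round 6.
Round 6 (the retailer proposes): rejection yields 0 for the supplier; the retailer offers 0 and keeps 240.
Round 5 (the supplier proposes): the retailer can get 240 next round, worth 0.63 × 240 = 151.2 now, so the supplier offers 151.2, keeping 88.8.
Round 4 (the retailer proposes): the supplier can get 88.8 next round, worth 0.8 × 88.8 = 71.04 now, so the retailer offers 71.04, keeping 168.96.
Round 3 (the supplier proposes): the retailer can get 168.96 next round, worth 0.63 × 168.96 = 106.4448 now; the supplier offers that and keeps 133.5552.
Round 2 (the retailer proposes): the supplier can get 133.5552 next round, worth 0.8 × 133.5552 = 106.84416 now; the retailer offers that and keeps 133.15584.
Round 1 (the supplier proposes): the retailer can get 133.15584 next round, worth 0.63 × 133.15584 = 83.8881792 now. The supplier offers 83.8881792 and keeps 240 − 83.8881792 = 156.1118208.

83.89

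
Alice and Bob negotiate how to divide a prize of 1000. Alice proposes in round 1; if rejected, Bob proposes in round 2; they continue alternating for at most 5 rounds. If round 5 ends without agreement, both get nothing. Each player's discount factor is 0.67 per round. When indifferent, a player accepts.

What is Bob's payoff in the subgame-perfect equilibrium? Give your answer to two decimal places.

Round 5 (Alice proposes): Bob will accept anything ≥ 0, so Alice offers 0 and keeps 1000.
Round 4 (Bob proposes): Alice can get 1000 next round, worth 0.67 × 1000 = 670 now; Bob offers that and keeps 330.
Round 3 (Alice proposes): Bob can get 330 next round, worth 0.67 × 330 = 221.1 now. Alice offers 221.1 and keeps 1000 − 221.1 = 778.9.
Round 2 (Bob proposes): Alice can get 778.9 next round, worth 0.67 × 778.9 = 521.863 now; Bob offers that and keeps 478.137.
Round 1 (Alice proposes): Bob can get 478.137 next round, worth 0.67 × 478.137 = 320.35179 now, so Alice offers 320.35179, keeping 679.64821.

320.35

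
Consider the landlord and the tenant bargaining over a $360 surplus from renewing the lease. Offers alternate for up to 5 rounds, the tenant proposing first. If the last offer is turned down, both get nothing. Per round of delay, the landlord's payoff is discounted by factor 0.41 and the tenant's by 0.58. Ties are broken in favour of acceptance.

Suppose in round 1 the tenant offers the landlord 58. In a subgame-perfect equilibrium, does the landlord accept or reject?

Reject

Round 5 (the tenant proposes): rejection yields 0 for the landlord; the tenant offers 0 and keeps 360.
Round 4 (the landlord proposes): the tenant can get 360 next round, worth 0.58 × 360 = 208.8 now. The landlord offers 208.8 and keeps 360 − 208.8 = 151.2.
Round 3 (the tenant proposes): the landlord can get 151.2 next round, worth 0.41 × 151.2 = 61.992 now. The tenant offers 61.992 and keeps 360 − 61.992 = 298.008.
Round 2 (the landlord proposes): the tenant can get 298.008 next round, worth 0.58 × 298.008 = 172.84464 now, so the landlord offers 172.84464, keeping 187.15536.
So by rejecting in round 1, the landlord gets 187.15536 next round, worth 0.41 × 187.15536 = 76.7336976 now.
Offer 58 < 76.7336976, so the landlord rejects.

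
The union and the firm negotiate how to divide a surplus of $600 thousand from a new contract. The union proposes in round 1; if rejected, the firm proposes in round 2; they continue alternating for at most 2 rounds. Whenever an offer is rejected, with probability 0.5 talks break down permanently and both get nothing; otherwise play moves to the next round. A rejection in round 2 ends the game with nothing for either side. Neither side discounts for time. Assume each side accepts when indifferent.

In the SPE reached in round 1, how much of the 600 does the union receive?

Round 2 (the firm proposes): rejection yields 0 for the union; the firm offers 0 and keeps 600.
Round 1 (the union proposes): rejecting gives the firm an expected 0.5 × 600 = 300, so the union offers 300, keeping 300.

300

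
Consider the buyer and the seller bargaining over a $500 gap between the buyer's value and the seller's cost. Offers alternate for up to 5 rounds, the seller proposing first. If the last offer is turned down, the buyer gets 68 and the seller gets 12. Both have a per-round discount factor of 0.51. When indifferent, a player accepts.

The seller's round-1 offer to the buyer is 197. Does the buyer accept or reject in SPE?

Round 5 (the seller proposes): the buyer gets 68 if talks fail, so the seller offers 68 and keeps 432.
Round 4 (the buyer proposes): the seller can get 432 next round, worth 0.51 × 432 = 220.32 now, so the buyer offers 220.32, keeping 279.68.
Round 3 (the seller proposes): the buyer can get 279.68 next round, worth 0.51 × 279.68 = 142.6368 now, so the seller offers 142.6368, keeping 357.3632.
Round 2 (the buyer proposes): the seller can get 357.3632 next round, worth 0.51 × 357.3632 = 182.255232 now. The buyer offers 182.255232 and keeps 500 − 182.255232 = 317.744768.
So by rejecting in round 1, the buyer gets 317.744768 next round, worth 0.51 × 317.744768 = 162.04983168 now.
Offer 197 ≥ 162.04983168, so the buyer accepts.

Accept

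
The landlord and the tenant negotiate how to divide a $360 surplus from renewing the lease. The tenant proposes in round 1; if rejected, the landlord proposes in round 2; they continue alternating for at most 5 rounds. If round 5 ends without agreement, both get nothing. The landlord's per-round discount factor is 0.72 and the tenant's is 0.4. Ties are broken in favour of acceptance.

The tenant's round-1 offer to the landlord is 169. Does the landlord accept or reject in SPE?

Reject

Round 5 (the tenant proposes): the landlord will accept anything ≥ 0, so the tenant offers 0 and keeps 360.
Round 4 (the landlord proposes): the tenant can get 360 next round, worth 0.4 × 360 = 144 now, so the landlord offers 144, keeping 216.
Round 3 (the tenant proposes): the landlord can get 216 next round, worth 0.72 × 216 = 155.52 now. The tenant offers 155.52 and keeps 360 − 155.52 = 204.48.
Round 2 (the landlord proposes): the tenant can get 204.48 next round, worth 0.4 × 204.48 = 81.792 now. The landlord offers 81.792 and keeps 360 − 81.792 = 278.208.
So by rejecting in round 1, the landlord gets 278.208 next round, worth 0.72 × 278.208 = 200.30976 now.
Offer 169 < 200.30976, so the landlord rejects.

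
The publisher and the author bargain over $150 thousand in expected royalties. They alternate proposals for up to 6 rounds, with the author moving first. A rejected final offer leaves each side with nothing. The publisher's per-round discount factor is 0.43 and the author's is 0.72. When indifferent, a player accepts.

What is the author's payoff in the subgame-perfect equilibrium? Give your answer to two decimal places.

120.17

Solve by backward induction from round 6.
Round 6 (the publisher proposes): the author will accept anything ≥ 0, so the publisher offers 0 and keeps 150.
Round 5 (the author proposes): the publisher can get 150 next round, worth 0.43 × 150 = 64.5 now, so the author offers 64.5, keeping 85.5.
Round 4 (the publisher proposes): the author can get 85.5 next round, worth 0.72 × 85.5 = 61.56 now; the publisher offers that and keeps 88.44.
Round 3 (the author proposes): the publisher can get 88.44 next round, worth 0.43 × 88.44 = 38.0292 now; the author offers that and keeps 111.9708.
Round 2 (the publisher proposes): the author can get 111.9708 next round, worth 0.72 × 111.9708 = 80.618976 now. The publisher offers 80.618976 and keeps 150 − 80.618976 = 69.381024.
Round 1 (the author proposes): the publisher can get 69.381024 next round, worth 0.43 × 69.381024 = 29.83384032 now, so the author offers 29.83384032, keeping 120.16615968.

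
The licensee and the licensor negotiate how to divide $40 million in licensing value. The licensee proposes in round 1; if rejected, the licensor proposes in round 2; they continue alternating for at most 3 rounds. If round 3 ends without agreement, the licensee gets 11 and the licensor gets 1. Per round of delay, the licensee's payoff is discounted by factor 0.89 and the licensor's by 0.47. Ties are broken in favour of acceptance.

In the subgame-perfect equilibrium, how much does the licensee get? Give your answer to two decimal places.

37.51

Round 3 (the licensee proposes): the licensor gets 1 if talks fail, so the licensee offers 1 and keeps 39.
Round 2 (the licensor proposes): the licensee can get 39 next round, worth 0.89 × 39 = 34.71 now. The licensor offers 34.71 and keeps 40 − 34.71 = 5.29.
Round 1 (the licensee proposes): the licensor can get 5.29 next round, worth 0.47 × 5.29 = 2.4863 now. The licensee offers 2.4863 and keeps 40 − 2.4863 = 37.5137.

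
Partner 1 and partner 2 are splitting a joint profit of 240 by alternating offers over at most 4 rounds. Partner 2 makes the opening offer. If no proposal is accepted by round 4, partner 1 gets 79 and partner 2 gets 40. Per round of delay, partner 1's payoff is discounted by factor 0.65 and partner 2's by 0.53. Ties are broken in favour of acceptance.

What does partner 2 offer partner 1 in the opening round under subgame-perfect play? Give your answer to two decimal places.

118.11

By backward induction:
Round 4 (partner 1 proposes): partner 2 gets 40 if talks fail, so partner 1 offers 40 and keeps 200.
Round 3 (partner 2 proposes): partner 1 can get 200 next round, worth 0.65 × 200 = 130 now, so partner 2 offers 130, keeping 110.
Round 2 (partner 1 proposes): partner 2 can get 110 next round, worth 0.53 × 110 = 58.3 now, so partner 1 offers 58.3, keeping 181.7.
Round 1 (partner 2 proposes): partner 1 can get 181.7 next round, worth 0.65 × 181.7 = 118.105 now, so partner 2 offers 118.105, keeping 121.895.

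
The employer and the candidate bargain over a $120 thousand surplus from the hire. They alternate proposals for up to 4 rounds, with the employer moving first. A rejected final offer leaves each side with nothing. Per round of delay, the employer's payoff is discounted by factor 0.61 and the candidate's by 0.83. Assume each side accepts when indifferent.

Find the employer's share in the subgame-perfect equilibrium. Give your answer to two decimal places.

30.73

Solve by backward induction from round 4.
Round 4 (the candidate proposes): the employer will accept anything ≥ 0, so the candidate offers 0 and keeps 120.
Round 3 (the employer proposes): the candidate can get 120 next round, worth 0.83 × 120 = 99.6 now; the employer offers that and keeps 20.4.
Round 2 (the candidate proposes): the employer can get 20.4 next round, worth 0.61 × 20.4 = 12.444 now. The candidate offers 12.444 and keeps 120 − 12.444 = 107.556.
Round 1 (the employer proposes): the candidate can get 107.556 next round, worth 0.83 × 107.556 = 89.27148 now. The employer offers 89.27148 and keeps 120 − 89.27148 = 30.72852.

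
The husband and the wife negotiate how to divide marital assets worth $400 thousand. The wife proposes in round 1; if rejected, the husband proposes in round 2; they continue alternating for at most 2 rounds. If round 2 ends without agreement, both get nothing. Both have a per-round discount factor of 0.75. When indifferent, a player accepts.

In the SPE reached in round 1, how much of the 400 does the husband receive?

300

Round 2 (the husband proposes): rejection yields 0 for the wife; the husband offers 0 and keeps 400.
Round 1 (the wife proposes): the husband can get 400 next round, worth 0.75 × 400 = 300 now; the wife offers that and keeps 100.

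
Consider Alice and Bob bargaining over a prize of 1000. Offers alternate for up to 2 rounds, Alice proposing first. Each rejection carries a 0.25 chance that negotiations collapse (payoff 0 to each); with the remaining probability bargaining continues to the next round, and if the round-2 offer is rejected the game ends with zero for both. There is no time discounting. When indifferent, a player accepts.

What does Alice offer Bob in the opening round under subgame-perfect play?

750

Round 2 (Bob proposes): rejection yields 0 for Alice; Bob offers 0 and keeps 1000.
Round 1 (Alice proposes): rejecting gives Bob an expected 0.75 × 1000 = 750; Alice offers that and keeps 250.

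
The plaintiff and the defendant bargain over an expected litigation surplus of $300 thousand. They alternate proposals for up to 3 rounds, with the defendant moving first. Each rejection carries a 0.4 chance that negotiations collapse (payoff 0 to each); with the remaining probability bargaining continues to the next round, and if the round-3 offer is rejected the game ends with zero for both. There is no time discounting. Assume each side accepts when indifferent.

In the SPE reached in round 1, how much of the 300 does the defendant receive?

228

By backward induction:
Round 3 (the defendant proposes): the plaintiff will accept anything ≥ 0, so the defendant offers 0 and keeps 300.
Round 2 (the plaintiff proposes): rejecting gives the defendant an expected 0.6 × 300 = 180; the plaintiff offers that and keeps 120.
Round 1 (the defendant proposes): rejecting gives the plaintiff an expected 0.6 × 120 = 72; the defendant offers that and keeps 228.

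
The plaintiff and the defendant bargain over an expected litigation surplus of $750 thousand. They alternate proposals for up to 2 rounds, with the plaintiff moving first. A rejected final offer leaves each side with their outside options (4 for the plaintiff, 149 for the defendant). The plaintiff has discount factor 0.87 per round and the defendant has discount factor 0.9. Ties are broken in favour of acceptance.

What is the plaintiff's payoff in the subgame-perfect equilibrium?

Round 2 (the defendant proposes): the plaintiff gets 4 if talks fail, so the defendant offers 4 and keeps 746.
Round 1 (the plaintiff proposes): the defendant can get 746 next round, worth 0.9 × 746 = 671.4 now; the plaintiff offers that and keeps 78.6.

78.6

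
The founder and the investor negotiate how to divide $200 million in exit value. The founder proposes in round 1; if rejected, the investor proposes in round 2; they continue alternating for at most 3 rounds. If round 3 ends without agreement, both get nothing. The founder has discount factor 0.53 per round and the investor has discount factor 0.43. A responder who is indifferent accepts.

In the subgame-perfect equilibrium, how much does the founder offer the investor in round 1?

40.42

Round 3 (the founder proposes): the investor will accept anything ≥ 0, so the founder offers 0 and keeps 200.
Round 2 (the investor proposes): the founder can get 200 next round, worth 0.53 × 200 = 106 now, so the investor offers 106, keeping 94.
Round 1 (the founder proposes): the investor can get 94 next round, worth 0.43 × 94 = 40.42 now, so the founder offers 40.42, keeping 159.58.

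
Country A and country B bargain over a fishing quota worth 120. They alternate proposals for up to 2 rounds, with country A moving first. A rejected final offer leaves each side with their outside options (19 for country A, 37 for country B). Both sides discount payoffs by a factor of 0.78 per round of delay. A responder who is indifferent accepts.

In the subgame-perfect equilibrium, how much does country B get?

Round 2 (country B proposes): country A gets 19 if talks fail, so country B offers 19 and keeps 101.
Round 1 (country A proposes): country B can get 101 next round, worth 0.78 × 101 = 78.78 now, so country A offers 78.78, keeping 41.22.

78.78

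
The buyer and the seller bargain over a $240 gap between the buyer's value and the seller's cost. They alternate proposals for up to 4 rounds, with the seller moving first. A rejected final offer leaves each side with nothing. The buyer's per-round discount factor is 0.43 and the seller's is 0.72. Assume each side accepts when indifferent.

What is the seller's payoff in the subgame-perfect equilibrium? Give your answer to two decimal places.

Round 4 (the buyer proposes): the seller will accept anything ≥ 0, so the buyer offers 0 and keeps 240.
Round 3 (the seller proposes): the buyer can get 240 next round, worth 0.43 × 240 = 103.2 now, so the seller offers 103.2, keeping 136.8.
Round 2 (the buyer proposes): the seller can get 136.8 next round, worth 0.72 × 136.8 = 98.496 now; the buyer offers that and keeps 141.504.
Round 1 (the seller proposes): the buyer can get 141.504 next round, worth 0.43 × 141.504 = 60.84672 now. The seller offers 60.84672 and keeps 240 − 60.84672 = 179.15328.

179.15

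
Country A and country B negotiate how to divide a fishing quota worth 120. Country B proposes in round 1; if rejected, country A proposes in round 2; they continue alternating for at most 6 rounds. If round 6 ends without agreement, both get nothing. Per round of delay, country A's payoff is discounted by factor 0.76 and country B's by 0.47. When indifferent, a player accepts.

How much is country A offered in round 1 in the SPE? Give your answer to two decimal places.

77.24

Round 6 (country A proposes): country B will accept anything ≥ 0, so country A offers 0 and keeps 120.
Round 5 (country B proposes): country A can get 120 next round, worth 0.76 × 120 = 91.2 now; country B offers that and keeps 28.8.
Round 4 (country A proposes): country B can get 28.8 next round, worth 0.47 × 28.8 = 13.536 now. Country A offers 13.536 and keeps 120 − 13.536 = 106.464.
Round 3 (country B proposes): country A can get 106.464 next round, worth 0.76 × 106.464 = 80.91264 now. Country B offers 80.91264 and keeps 120 − 80.91264 = 39.08736.
Round 2 (country A proposes): country B can get 39.08736 next round, worth 0.47 × 39.08736 = 18.3710592 now; country A offers that and keeps 101.6289408.
Round 1 (country B proposes): country A can get 101.6289408 next round, worth 0.76 × 101.6289408 = 77.237995008 now; country B offers that and keeps 42.762004992.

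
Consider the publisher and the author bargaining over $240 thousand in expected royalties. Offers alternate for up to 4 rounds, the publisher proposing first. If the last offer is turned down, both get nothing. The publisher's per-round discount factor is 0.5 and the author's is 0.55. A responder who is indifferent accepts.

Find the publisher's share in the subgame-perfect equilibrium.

137.7

Round 4 (the author proposes): the publisher will accept anything ≥ 0, so the author offers 0 and keeps 240.
Round 3 (the publisher proposes): the author can get 240 next round, worth 0.55 × 240 = 132 now. The publisher offers 132 and keeps 240 − 132 = 108.
Round 2 (the author proposes): the publisher can get 108 next round, worth 0.5 × 108 = 54 now; the author offers that and keeps 186.
Round 1 (the publisher proposes): the author can get 186 next round, worth 0.55 × 186 = 102.3 now; the publisher offers that and keeps 137.7.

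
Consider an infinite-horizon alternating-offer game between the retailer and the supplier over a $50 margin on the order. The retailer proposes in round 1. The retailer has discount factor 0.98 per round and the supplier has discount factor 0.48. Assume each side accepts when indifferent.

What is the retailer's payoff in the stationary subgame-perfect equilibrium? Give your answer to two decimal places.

In a stationary SPE each proposer offers the other exactly their discounted continuation value.
If the retailer keeps x when proposing and the supplier keeps y when proposing, then x = 50 − 0.48y and y = 50 − 0.98x.
Solving: x = 50(1 − 0.48) / (1 − 0.98·0.48) = 26 / 0.5296 ≈ 49.0937.
The supplier gets 50 − 49.0937 ≈ 0.9063.

49.09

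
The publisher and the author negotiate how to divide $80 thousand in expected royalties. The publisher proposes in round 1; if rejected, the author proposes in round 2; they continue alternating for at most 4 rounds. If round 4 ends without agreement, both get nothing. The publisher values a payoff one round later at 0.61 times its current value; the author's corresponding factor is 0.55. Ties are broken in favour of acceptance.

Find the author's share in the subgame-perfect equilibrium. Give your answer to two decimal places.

31.92

Round 4 (the author proposes): the publisher will accept anything ≥ 0, so the author offers 0 and keeps 80.
Round 3 (the publisher proposes): the author can get 80 next round, worth 0.55 × 80 = 44 now; the publisher offers that and keeps 36.
Round 2 (the author proposes): the publisher can get 36 next round, worth 0.61 × 36 = 21.96 now. The author offers 21.96 and keeps 80 − 21.96 = 58.04.
Round 1 (the publisher proposes): the author can get 58.04 next round, worth 0.55 × 58.04 = 31.922 now, so the publisher offers 31.922, keeping 48.078.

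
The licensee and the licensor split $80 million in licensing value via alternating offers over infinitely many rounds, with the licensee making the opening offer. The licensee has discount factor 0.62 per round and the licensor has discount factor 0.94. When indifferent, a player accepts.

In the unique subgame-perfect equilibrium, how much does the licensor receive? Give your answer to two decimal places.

68.49

In a stationary SPE each proposer offers the other exactly their discounted continuation value.
If the licensee keeps x when proposing and the licensor keeps y when proposing, then x = 80 − 0.94y and y = 80 − 0.62x.
Solving: x = 80(1 − 0.94) / (1 − 0.62·0.94) = 4.8 / 0.4172 ≈ 11.5053.
The licensor gets 80 − 11.5053 ≈ 68.4947.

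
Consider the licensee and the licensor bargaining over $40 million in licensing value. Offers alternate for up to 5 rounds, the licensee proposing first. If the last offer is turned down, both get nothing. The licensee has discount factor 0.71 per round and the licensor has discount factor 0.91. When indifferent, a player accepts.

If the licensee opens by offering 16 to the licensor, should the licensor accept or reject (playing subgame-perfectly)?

Reject

Round 5 (the licensee proposes): the licensor will accept anything ≥ 0, so the licensee offers 0 and keeps 40.
Round 4 (the licensor proposes): the licensee can get 40 next round, worth 0.71 × 40 = 28.4 now; the licensor offers that and keeps 11.6.
Round 3 (the licensee proposes): the licensor can get 11.6 next round, worth 0.91 × 11.6 = 10.556 now, so the licensee offers 10.556, keeping 29.444.
Round 2 (the licensor proposes): the licensee can get 29.444 next round, worth 0.71 × 29.444 = 20.90524 now. The licensor offers 20.90524 and keeps 40 − 20.90524 = 19.09476.
So by rejecting in round 1, the licensor gets 19.09476 next round, worth 0.91 × 19.09476 = 17.3762316 now.
Offer 16 < 17.3762316, so the licensor rejects.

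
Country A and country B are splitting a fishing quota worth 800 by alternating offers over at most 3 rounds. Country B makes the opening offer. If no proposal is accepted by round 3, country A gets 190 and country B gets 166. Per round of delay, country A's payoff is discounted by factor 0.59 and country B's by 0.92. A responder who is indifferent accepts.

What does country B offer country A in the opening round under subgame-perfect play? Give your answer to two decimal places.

Round 3 (country B proposes): country A gets 190 if talks fail, so country B offers 190 and keeps 610.
Round 2 (country A proposes): country B can get 610 next round, worth 0.92 × 610 = 561.2 now; country A offers that and keeps 238.8.
Round 1 (country B proposes): country A can get 238.8 next round, worth 0.59 × 238.8 = 140.892 now. Country B offers 140.892 and keeps 800 − 140.892 = 659.108.

140.89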